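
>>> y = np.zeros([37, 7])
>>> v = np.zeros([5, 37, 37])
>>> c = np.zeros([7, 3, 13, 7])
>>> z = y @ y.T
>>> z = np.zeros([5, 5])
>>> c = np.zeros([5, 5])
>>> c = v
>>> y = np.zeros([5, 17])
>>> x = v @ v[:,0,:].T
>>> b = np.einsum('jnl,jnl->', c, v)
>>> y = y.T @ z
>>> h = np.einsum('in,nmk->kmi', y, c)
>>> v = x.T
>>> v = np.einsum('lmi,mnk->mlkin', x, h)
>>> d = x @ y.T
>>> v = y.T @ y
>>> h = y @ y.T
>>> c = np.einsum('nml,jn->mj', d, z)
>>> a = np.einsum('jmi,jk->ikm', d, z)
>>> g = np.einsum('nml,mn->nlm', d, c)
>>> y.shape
(17, 5)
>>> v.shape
(5, 5)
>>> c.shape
(37, 5)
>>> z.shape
(5, 5)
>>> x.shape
(5, 37, 5)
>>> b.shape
()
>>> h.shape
(17, 17)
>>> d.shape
(5, 37, 17)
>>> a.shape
(17, 5, 37)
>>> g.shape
(5, 17, 37)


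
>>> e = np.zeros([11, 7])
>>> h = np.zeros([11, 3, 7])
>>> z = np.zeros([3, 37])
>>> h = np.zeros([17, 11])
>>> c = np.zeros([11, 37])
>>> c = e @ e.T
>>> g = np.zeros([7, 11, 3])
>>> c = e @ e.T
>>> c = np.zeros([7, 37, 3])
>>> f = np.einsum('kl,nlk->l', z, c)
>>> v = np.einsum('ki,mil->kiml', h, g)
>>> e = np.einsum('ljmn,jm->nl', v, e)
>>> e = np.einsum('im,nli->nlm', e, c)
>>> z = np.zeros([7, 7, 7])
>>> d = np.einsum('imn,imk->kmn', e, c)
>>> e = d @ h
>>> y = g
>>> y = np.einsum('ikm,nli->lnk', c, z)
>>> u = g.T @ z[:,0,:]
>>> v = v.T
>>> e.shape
(3, 37, 11)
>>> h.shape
(17, 11)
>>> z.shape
(7, 7, 7)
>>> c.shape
(7, 37, 3)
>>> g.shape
(7, 11, 3)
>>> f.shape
(37,)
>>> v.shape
(3, 7, 11, 17)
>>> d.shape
(3, 37, 17)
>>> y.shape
(7, 7, 37)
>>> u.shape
(3, 11, 7)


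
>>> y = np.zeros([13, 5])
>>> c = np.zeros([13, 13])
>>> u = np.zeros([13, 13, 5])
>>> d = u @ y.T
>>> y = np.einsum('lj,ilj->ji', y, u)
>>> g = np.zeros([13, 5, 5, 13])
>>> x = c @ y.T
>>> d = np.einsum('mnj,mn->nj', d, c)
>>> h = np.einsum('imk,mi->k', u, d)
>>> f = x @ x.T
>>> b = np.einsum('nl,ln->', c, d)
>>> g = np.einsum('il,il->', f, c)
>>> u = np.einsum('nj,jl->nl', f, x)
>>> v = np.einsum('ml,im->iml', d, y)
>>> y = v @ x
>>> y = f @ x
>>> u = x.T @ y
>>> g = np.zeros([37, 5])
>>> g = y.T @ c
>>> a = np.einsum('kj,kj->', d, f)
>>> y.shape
(13, 5)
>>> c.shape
(13, 13)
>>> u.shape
(5, 5)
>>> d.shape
(13, 13)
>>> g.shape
(5, 13)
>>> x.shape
(13, 5)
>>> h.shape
(5,)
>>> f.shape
(13, 13)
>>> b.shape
()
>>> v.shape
(5, 13, 13)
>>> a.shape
()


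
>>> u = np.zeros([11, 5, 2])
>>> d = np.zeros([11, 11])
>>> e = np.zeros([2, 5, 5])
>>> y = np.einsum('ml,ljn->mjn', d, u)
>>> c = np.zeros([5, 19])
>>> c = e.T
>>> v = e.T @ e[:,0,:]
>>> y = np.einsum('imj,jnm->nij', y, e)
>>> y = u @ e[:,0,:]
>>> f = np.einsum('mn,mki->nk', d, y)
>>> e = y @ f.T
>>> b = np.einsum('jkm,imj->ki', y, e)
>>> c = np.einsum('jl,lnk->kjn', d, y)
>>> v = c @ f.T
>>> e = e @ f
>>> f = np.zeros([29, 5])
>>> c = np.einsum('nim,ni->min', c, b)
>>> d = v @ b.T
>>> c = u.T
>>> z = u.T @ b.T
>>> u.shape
(11, 5, 2)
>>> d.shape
(5, 11, 5)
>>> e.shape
(11, 5, 5)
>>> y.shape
(11, 5, 5)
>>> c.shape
(2, 5, 11)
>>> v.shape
(5, 11, 11)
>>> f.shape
(29, 5)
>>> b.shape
(5, 11)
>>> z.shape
(2, 5, 5)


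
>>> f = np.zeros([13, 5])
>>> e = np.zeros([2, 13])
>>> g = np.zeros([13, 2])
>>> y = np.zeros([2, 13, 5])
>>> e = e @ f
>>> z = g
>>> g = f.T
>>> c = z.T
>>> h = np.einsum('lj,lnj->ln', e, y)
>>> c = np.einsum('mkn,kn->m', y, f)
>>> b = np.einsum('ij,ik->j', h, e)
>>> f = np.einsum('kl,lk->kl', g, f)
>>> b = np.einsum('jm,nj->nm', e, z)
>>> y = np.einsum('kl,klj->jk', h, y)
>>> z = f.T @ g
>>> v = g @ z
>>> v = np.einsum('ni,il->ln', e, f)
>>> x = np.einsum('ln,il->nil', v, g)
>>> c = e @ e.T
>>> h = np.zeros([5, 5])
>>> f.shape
(5, 13)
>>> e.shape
(2, 5)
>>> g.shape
(5, 13)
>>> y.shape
(5, 2)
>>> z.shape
(13, 13)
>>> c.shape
(2, 2)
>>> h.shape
(5, 5)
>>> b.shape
(13, 5)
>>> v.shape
(13, 2)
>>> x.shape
(2, 5, 13)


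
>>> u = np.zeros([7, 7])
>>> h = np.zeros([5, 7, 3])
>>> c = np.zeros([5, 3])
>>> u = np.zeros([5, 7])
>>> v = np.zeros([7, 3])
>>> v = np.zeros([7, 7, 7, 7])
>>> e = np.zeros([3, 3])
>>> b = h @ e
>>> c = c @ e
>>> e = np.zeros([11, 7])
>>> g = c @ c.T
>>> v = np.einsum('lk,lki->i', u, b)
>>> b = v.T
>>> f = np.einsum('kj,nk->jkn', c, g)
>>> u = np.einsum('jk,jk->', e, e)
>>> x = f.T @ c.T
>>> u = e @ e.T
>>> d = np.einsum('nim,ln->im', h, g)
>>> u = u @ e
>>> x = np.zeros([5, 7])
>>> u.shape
(11, 7)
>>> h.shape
(5, 7, 3)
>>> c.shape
(5, 3)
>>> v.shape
(3,)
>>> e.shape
(11, 7)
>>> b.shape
(3,)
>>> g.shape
(5, 5)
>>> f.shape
(3, 5, 5)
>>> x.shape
(5, 7)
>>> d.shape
(7, 3)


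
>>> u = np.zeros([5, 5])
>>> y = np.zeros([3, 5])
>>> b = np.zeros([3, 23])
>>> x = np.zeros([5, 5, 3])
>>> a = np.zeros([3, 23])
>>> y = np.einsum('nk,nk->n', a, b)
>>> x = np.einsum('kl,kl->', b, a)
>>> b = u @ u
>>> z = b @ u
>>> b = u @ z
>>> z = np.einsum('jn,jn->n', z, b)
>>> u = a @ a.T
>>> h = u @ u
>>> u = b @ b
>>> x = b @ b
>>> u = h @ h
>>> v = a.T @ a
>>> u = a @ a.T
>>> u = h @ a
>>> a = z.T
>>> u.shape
(3, 23)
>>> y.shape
(3,)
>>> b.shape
(5, 5)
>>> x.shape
(5, 5)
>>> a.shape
(5,)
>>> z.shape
(5,)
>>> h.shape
(3, 3)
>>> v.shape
(23, 23)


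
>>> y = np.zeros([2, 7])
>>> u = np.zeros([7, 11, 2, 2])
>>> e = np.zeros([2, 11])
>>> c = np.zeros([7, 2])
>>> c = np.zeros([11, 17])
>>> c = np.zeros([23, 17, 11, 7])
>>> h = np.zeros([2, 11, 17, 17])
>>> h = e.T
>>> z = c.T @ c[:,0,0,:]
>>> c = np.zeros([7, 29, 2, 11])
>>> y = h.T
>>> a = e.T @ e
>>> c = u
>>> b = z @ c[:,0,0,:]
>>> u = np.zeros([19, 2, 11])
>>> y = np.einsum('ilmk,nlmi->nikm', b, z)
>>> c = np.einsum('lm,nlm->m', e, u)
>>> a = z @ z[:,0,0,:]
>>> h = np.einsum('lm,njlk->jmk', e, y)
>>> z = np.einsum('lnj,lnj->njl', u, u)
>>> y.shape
(7, 7, 2, 17)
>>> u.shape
(19, 2, 11)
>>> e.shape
(2, 11)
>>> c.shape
(11,)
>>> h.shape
(7, 11, 17)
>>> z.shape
(2, 11, 19)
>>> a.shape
(7, 11, 17, 7)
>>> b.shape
(7, 11, 17, 2)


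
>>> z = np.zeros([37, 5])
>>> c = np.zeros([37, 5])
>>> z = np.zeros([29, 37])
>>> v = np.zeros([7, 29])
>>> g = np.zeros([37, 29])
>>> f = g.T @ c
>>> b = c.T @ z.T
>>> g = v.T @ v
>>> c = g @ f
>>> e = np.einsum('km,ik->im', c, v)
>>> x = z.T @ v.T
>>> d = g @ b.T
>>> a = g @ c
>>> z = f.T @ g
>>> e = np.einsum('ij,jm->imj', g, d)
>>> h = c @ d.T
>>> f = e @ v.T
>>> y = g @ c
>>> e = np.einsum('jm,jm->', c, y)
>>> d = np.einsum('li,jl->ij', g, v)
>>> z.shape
(5, 29)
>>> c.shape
(29, 5)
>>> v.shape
(7, 29)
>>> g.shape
(29, 29)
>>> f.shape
(29, 5, 7)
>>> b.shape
(5, 29)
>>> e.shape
()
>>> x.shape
(37, 7)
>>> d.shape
(29, 7)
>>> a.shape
(29, 5)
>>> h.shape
(29, 29)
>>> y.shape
(29, 5)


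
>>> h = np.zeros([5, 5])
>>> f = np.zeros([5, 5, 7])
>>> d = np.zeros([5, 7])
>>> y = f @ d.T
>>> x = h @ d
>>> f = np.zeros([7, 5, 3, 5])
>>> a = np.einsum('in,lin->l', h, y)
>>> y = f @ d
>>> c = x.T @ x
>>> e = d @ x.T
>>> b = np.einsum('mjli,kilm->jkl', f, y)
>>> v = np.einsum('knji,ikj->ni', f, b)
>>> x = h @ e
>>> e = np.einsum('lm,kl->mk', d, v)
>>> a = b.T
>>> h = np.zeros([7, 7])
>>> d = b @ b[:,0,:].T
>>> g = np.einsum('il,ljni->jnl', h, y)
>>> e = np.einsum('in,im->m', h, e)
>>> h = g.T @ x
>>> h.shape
(7, 3, 5)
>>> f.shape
(7, 5, 3, 5)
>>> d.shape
(5, 7, 5)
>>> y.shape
(7, 5, 3, 7)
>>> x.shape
(5, 5)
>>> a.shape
(3, 7, 5)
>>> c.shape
(7, 7)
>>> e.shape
(5,)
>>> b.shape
(5, 7, 3)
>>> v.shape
(5, 5)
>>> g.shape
(5, 3, 7)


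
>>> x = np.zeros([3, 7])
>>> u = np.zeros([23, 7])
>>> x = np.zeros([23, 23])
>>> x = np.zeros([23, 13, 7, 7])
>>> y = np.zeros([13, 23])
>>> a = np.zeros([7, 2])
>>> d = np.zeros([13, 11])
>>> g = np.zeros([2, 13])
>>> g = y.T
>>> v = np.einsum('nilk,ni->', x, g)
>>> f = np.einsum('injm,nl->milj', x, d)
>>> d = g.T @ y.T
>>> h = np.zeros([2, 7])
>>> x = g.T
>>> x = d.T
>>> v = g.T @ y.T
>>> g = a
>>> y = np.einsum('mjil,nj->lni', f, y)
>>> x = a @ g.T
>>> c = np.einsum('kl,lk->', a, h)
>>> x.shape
(7, 7)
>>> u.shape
(23, 7)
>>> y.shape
(7, 13, 11)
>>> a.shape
(7, 2)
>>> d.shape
(13, 13)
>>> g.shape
(7, 2)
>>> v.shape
(13, 13)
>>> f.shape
(7, 23, 11, 7)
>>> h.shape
(2, 7)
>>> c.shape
()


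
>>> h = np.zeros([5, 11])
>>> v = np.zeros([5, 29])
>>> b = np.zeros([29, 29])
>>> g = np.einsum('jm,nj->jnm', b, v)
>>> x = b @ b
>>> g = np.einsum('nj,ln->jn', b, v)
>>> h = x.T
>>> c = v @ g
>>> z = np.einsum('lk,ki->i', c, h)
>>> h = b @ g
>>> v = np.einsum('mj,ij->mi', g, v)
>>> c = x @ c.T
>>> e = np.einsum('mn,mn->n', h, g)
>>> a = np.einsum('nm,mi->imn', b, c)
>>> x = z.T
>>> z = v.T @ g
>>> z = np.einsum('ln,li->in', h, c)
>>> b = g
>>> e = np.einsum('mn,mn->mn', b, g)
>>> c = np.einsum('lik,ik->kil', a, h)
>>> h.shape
(29, 29)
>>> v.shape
(29, 5)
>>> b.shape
(29, 29)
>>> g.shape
(29, 29)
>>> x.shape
(29,)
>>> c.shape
(29, 29, 5)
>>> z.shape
(5, 29)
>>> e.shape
(29, 29)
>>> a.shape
(5, 29, 29)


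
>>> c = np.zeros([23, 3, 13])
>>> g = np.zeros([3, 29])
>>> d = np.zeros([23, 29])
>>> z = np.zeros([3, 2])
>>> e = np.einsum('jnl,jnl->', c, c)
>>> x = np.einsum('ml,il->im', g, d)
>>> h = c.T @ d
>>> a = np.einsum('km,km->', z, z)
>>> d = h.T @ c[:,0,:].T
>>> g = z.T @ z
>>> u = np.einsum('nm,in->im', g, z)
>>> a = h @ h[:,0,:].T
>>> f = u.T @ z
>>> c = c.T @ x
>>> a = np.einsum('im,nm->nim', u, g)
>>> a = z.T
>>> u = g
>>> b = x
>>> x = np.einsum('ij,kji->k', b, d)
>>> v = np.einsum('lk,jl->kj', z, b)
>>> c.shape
(13, 3, 3)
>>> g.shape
(2, 2)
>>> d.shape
(29, 3, 23)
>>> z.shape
(3, 2)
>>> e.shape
()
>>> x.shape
(29,)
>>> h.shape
(13, 3, 29)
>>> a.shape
(2, 3)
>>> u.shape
(2, 2)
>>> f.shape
(2, 2)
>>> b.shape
(23, 3)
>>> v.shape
(2, 23)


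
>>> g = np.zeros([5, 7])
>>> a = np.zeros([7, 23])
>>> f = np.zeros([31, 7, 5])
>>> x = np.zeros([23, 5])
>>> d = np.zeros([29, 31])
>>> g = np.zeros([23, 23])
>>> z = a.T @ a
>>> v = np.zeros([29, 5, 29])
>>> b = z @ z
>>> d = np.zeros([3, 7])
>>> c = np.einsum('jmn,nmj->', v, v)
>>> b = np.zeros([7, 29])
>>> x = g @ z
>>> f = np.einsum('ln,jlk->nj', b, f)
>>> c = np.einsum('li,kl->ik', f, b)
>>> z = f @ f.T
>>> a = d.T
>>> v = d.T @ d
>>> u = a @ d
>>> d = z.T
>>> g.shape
(23, 23)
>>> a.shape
(7, 3)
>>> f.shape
(29, 31)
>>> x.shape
(23, 23)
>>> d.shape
(29, 29)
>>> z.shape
(29, 29)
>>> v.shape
(7, 7)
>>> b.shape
(7, 29)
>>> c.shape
(31, 7)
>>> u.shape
(7, 7)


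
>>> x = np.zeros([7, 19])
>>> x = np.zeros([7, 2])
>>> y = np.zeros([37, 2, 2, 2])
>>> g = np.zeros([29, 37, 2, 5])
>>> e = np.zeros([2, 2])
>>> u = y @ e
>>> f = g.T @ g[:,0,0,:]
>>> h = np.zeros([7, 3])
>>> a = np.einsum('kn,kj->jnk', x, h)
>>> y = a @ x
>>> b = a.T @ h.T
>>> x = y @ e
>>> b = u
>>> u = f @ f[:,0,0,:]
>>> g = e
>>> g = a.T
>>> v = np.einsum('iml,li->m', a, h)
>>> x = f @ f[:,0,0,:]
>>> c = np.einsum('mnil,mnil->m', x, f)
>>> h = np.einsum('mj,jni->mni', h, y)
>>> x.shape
(5, 2, 37, 5)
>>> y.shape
(3, 2, 2)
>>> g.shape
(7, 2, 3)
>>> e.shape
(2, 2)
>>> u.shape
(5, 2, 37, 5)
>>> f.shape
(5, 2, 37, 5)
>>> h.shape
(7, 2, 2)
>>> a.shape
(3, 2, 7)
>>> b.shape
(37, 2, 2, 2)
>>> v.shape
(2,)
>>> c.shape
(5,)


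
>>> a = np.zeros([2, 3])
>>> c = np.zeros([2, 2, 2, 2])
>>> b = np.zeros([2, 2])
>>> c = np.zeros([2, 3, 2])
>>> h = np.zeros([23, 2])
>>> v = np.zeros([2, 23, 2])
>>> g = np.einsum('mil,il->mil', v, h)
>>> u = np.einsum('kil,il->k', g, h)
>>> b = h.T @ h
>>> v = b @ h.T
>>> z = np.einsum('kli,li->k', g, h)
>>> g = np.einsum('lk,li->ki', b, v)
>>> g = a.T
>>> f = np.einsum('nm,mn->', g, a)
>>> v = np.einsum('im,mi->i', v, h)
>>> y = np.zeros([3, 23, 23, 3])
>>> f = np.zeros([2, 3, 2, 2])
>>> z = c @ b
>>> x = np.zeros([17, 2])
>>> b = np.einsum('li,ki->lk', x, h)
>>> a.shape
(2, 3)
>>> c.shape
(2, 3, 2)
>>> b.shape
(17, 23)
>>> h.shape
(23, 2)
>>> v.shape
(2,)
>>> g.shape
(3, 2)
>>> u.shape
(2,)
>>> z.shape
(2, 3, 2)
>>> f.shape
(2, 3, 2, 2)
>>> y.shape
(3, 23, 23, 3)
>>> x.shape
(17, 2)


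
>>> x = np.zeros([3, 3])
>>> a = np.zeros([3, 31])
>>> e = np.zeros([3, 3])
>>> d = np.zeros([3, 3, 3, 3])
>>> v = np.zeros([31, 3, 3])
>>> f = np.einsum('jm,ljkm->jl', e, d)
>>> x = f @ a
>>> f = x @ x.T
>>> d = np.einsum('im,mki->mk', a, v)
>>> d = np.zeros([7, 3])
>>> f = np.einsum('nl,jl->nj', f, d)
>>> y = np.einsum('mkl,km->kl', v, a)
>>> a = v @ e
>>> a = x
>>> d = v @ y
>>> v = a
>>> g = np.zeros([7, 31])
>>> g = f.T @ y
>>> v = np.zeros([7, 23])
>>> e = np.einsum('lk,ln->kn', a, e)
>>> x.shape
(3, 31)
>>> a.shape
(3, 31)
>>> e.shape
(31, 3)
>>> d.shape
(31, 3, 3)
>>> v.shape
(7, 23)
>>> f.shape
(3, 7)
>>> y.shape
(3, 3)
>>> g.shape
(7, 3)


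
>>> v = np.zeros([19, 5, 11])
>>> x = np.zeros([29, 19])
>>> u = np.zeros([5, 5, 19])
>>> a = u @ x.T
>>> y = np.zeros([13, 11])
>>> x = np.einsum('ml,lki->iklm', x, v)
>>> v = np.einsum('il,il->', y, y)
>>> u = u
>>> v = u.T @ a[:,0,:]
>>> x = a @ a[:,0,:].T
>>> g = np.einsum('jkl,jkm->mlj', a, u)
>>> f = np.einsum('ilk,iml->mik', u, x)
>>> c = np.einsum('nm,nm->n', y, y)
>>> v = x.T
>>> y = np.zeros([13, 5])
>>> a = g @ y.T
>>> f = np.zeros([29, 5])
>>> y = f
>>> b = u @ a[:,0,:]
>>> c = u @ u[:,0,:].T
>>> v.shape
(5, 5, 5)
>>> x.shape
(5, 5, 5)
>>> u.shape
(5, 5, 19)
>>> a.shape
(19, 29, 13)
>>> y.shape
(29, 5)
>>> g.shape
(19, 29, 5)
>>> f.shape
(29, 5)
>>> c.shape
(5, 5, 5)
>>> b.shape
(5, 5, 13)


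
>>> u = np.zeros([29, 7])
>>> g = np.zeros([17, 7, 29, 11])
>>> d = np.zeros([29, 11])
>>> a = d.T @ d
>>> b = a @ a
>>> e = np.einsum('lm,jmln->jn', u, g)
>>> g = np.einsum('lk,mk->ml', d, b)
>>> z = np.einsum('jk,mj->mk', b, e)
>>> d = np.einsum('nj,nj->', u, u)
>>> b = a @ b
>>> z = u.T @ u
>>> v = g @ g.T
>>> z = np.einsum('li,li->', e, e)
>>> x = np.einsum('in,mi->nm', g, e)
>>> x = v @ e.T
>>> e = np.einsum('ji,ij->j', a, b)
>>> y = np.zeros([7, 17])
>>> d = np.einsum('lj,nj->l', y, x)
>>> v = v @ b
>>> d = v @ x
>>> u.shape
(29, 7)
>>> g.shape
(11, 29)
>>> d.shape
(11, 17)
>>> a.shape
(11, 11)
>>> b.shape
(11, 11)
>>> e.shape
(11,)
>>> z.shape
()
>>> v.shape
(11, 11)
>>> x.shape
(11, 17)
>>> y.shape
(7, 17)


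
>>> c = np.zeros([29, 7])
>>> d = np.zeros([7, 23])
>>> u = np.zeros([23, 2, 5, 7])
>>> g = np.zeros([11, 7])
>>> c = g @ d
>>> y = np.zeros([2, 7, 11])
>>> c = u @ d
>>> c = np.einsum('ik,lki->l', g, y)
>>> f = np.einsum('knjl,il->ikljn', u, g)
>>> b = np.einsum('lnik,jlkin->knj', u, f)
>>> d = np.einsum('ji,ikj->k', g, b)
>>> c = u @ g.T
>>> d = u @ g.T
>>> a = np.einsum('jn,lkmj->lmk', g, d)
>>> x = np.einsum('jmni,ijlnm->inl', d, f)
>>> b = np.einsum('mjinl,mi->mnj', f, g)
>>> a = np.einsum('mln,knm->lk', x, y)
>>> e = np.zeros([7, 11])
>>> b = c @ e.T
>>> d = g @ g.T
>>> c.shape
(23, 2, 5, 11)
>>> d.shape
(11, 11)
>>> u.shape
(23, 2, 5, 7)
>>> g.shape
(11, 7)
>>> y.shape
(2, 7, 11)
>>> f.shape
(11, 23, 7, 5, 2)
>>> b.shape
(23, 2, 5, 7)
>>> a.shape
(5, 2)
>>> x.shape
(11, 5, 7)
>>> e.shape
(7, 11)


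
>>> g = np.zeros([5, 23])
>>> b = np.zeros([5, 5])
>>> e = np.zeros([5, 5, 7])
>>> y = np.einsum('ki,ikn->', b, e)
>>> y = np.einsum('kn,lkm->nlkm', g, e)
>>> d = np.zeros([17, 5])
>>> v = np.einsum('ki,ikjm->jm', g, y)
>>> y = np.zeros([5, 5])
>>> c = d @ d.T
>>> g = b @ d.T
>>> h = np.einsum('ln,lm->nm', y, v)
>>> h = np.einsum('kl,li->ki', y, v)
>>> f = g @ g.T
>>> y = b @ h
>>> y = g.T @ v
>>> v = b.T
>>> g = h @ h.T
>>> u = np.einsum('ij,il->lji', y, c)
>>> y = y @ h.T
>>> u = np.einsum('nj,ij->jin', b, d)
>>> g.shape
(5, 5)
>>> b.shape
(5, 5)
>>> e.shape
(5, 5, 7)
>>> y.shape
(17, 5)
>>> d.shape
(17, 5)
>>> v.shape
(5, 5)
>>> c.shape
(17, 17)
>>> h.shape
(5, 7)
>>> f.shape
(5, 5)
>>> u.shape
(5, 17, 5)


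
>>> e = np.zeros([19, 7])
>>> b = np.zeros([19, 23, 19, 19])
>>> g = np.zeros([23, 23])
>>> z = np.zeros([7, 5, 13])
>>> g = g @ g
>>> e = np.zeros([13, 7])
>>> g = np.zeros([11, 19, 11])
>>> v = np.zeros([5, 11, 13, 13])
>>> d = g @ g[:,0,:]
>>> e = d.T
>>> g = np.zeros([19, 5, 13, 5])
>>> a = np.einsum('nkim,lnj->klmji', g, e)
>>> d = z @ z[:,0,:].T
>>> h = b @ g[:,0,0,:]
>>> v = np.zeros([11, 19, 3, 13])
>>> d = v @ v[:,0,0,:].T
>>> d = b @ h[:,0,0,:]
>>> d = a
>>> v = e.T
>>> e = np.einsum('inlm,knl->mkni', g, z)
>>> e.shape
(5, 7, 5, 19)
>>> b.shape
(19, 23, 19, 19)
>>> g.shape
(19, 5, 13, 5)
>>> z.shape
(7, 5, 13)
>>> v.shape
(11, 19, 11)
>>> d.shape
(5, 11, 5, 11, 13)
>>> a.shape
(5, 11, 5, 11, 13)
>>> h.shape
(19, 23, 19, 5)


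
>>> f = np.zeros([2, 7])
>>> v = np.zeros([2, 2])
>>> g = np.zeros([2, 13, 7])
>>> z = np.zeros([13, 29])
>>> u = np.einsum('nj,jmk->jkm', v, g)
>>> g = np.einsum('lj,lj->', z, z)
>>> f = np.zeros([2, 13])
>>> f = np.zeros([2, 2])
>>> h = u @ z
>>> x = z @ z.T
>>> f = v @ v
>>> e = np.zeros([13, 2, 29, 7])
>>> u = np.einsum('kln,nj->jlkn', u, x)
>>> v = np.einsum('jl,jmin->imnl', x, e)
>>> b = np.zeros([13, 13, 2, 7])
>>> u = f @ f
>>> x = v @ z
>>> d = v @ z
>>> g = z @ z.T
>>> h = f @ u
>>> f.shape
(2, 2)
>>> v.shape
(29, 2, 7, 13)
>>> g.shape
(13, 13)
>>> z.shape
(13, 29)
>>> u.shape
(2, 2)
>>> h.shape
(2, 2)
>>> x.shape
(29, 2, 7, 29)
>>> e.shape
(13, 2, 29, 7)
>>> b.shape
(13, 13, 2, 7)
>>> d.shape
(29, 2, 7, 29)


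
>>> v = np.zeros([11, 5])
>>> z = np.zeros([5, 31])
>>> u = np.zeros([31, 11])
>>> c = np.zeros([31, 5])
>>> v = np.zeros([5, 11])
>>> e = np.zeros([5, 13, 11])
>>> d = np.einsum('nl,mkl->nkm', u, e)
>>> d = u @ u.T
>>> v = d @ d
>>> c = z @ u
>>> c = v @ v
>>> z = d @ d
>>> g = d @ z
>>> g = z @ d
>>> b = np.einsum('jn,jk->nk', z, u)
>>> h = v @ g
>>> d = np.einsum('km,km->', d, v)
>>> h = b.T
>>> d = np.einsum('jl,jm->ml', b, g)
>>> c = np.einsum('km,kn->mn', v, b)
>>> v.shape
(31, 31)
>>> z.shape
(31, 31)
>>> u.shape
(31, 11)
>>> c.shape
(31, 11)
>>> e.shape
(5, 13, 11)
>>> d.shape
(31, 11)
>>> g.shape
(31, 31)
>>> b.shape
(31, 11)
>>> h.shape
(11, 31)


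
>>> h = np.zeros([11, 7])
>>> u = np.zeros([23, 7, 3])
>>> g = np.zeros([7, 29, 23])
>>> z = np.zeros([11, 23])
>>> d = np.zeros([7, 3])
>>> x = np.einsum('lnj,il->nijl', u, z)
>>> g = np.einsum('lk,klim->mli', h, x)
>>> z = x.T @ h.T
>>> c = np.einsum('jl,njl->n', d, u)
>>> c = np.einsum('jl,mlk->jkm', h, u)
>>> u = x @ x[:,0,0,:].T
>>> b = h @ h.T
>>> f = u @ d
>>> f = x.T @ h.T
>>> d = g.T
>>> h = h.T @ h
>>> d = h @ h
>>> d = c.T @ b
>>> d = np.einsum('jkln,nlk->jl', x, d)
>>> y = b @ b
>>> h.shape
(7, 7)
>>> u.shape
(7, 11, 3, 7)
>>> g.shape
(23, 11, 3)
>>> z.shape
(23, 3, 11, 11)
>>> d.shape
(7, 3)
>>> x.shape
(7, 11, 3, 23)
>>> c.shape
(11, 3, 23)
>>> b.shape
(11, 11)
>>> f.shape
(23, 3, 11, 11)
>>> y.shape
(11, 11)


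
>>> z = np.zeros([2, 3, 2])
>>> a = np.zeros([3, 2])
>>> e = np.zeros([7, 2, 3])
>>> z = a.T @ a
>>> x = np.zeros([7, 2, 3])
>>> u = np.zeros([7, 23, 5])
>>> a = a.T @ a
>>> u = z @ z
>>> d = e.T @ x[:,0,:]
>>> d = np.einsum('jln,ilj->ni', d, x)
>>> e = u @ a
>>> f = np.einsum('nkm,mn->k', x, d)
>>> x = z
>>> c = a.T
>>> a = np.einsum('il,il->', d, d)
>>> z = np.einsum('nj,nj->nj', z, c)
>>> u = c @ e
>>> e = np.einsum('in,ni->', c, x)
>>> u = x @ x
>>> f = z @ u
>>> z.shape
(2, 2)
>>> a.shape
()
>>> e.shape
()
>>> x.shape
(2, 2)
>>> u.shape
(2, 2)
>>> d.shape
(3, 7)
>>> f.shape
(2, 2)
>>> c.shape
(2, 2)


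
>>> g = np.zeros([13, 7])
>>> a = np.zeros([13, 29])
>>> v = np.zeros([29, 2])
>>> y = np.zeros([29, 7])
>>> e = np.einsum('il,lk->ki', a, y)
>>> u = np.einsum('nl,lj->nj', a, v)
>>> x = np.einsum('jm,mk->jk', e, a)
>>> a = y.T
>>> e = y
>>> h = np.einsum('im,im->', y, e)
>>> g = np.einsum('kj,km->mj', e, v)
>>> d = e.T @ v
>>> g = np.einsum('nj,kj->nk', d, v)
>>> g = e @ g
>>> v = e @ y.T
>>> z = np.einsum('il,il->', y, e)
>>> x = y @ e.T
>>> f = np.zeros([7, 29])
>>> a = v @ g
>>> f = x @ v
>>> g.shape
(29, 29)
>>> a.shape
(29, 29)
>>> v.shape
(29, 29)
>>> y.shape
(29, 7)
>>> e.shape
(29, 7)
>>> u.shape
(13, 2)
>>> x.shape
(29, 29)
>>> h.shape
()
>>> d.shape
(7, 2)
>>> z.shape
()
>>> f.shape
(29, 29)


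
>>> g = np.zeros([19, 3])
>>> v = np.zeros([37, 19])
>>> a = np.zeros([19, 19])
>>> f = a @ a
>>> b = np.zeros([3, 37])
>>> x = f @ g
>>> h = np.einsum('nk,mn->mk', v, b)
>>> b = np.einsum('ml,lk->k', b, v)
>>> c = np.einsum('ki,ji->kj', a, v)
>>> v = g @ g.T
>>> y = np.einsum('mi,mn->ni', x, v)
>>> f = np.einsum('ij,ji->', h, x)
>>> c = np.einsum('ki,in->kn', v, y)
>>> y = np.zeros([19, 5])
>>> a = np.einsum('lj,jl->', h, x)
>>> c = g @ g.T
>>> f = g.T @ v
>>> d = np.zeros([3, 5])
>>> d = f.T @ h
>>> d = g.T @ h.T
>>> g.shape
(19, 3)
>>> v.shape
(19, 19)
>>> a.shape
()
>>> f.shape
(3, 19)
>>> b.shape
(19,)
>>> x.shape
(19, 3)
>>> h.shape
(3, 19)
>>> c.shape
(19, 19)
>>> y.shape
(19, 5)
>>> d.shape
(3, 3)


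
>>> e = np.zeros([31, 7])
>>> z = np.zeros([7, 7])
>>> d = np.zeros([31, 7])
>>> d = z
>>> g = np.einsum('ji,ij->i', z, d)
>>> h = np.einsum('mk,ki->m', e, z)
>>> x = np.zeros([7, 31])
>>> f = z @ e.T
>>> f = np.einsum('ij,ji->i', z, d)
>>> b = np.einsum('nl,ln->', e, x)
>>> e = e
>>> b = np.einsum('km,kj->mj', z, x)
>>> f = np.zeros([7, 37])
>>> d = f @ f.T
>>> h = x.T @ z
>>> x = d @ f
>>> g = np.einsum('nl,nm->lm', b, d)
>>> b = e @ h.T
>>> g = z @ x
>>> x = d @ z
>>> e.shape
(31, 7)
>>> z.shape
(7, 7)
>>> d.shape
(7, 7)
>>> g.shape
(7, 37)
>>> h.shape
(31, 7)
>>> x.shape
(7, 7)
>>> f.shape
(7, 37)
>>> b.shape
(31, 31)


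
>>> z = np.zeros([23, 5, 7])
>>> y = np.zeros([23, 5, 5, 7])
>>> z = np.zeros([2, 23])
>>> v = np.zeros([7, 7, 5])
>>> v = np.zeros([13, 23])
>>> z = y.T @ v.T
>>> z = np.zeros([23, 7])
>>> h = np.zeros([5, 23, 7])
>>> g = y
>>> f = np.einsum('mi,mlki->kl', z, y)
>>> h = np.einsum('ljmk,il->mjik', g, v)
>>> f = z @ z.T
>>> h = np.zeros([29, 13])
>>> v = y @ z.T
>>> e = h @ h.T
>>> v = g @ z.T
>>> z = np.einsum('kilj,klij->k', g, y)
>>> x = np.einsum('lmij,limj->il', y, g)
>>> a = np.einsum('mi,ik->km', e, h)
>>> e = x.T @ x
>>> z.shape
(23,)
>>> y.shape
(23, 5, 5, 7)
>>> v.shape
(23, 5, 5, 23)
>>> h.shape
(29, 13)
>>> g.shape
(23, 5, 5, 7)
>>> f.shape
(23, 23)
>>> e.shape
(23, 23)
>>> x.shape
(5, 23)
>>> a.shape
(13, 29)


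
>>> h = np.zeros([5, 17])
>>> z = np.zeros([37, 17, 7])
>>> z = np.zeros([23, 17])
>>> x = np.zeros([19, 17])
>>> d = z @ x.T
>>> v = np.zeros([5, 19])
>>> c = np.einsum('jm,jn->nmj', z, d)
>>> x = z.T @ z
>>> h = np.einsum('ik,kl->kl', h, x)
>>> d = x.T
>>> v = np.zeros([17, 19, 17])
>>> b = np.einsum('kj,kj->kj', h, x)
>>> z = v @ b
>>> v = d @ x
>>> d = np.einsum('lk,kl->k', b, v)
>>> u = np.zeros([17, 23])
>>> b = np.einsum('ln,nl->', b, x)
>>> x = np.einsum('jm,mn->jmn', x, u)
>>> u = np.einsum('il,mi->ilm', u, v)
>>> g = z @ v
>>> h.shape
(17, 17)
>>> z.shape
(17, 19, 17)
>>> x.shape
(17, 17, 23)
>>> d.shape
(17,)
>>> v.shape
(17, 17)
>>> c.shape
(19, 17, 23)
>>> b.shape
()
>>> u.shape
(17, 23, 17)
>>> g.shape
(17, 19, 17)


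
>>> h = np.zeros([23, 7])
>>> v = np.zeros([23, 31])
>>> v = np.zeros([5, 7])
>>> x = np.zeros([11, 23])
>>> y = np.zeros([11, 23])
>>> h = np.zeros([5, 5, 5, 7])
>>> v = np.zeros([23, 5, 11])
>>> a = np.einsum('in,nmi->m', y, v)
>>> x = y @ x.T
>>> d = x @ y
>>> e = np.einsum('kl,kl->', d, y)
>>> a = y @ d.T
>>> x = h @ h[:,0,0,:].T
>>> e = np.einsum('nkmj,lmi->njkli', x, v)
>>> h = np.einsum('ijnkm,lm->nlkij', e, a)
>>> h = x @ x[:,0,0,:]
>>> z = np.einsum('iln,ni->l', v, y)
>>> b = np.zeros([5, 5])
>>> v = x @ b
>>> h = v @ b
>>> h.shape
(5, 5, 5, 5)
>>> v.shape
(5, 5, 5, 5)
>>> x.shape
(5, 5, 5, 5)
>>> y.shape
(11, 23)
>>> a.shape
(11, 11)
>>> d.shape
(11, 23)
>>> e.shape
(5, 5, 5, 23, 11)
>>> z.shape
(5,)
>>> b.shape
(5, 5)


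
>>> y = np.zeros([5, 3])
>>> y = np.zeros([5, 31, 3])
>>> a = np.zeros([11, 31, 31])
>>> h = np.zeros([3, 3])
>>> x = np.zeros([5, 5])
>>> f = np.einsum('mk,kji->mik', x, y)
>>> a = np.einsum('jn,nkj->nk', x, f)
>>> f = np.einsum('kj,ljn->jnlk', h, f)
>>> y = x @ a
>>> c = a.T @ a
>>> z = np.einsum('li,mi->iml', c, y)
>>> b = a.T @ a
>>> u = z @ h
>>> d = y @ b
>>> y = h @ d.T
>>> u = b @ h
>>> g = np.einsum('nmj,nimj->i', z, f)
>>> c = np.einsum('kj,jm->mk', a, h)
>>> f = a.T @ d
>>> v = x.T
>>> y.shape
(3, 5)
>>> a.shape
(5, 3)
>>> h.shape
(3, 3)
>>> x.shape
(5, 5)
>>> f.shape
(3, 3)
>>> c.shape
(3, 5)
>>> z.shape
(3, 5, 3)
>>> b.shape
(3, 3)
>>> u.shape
(3, 3)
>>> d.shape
(5, 3)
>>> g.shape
(5,)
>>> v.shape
(5, 5)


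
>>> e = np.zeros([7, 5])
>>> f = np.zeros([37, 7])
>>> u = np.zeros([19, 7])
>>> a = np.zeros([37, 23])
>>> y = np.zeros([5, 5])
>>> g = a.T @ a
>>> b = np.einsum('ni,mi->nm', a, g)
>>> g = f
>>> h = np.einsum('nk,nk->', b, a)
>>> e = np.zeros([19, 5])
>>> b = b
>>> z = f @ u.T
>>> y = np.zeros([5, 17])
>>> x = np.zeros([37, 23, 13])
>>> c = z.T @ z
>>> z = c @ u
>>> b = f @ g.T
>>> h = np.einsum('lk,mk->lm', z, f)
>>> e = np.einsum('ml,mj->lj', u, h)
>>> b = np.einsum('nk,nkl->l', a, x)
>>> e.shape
(7, 37)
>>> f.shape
(37, 7)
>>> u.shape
(19, 7)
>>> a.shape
(37, 23)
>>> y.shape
(5, 17)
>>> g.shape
(37, 7)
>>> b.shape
(13,)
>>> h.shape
(19, 37)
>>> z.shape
(19, 7)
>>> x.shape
(37, 23, 13)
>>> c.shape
(19, 19)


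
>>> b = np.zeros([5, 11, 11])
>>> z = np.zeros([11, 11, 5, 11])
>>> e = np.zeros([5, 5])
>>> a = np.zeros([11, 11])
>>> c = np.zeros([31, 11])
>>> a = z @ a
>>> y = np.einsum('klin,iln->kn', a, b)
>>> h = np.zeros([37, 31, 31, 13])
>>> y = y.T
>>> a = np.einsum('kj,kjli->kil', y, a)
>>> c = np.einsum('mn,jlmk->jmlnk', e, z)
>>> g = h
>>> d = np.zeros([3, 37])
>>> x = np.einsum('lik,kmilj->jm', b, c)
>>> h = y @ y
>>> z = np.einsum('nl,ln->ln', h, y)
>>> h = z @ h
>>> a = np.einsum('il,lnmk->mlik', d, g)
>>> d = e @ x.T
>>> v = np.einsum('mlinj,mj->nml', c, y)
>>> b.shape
(5, 11, 11)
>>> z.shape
(11, 11)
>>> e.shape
(5, 5)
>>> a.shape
(31, 37, 3, 13)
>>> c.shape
(11, 5, 11, 5, 11)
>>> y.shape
(11, 11)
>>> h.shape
(11, 11)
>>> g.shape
(37, 31, 31, 13)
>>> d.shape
(5, 11)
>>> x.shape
(11, 5)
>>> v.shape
(5, 11, 5)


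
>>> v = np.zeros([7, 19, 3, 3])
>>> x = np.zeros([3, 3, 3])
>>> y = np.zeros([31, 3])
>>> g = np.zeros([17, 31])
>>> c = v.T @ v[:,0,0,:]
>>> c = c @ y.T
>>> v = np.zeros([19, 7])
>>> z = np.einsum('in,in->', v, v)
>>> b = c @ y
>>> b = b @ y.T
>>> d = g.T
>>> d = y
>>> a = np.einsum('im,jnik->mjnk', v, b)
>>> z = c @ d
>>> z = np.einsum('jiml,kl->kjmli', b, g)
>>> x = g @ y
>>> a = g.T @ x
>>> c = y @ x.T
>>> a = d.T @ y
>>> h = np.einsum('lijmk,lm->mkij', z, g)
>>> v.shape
(19, 7)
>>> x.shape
(17, 3)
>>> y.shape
(31, 3)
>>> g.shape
(17, 31)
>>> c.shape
(31, 17)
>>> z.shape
(17, 3, 19, 31, 3)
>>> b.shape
(3, 3, 19, 31)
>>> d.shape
(31, 3)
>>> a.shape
(3, 3)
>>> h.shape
(31, 3, 3, 19)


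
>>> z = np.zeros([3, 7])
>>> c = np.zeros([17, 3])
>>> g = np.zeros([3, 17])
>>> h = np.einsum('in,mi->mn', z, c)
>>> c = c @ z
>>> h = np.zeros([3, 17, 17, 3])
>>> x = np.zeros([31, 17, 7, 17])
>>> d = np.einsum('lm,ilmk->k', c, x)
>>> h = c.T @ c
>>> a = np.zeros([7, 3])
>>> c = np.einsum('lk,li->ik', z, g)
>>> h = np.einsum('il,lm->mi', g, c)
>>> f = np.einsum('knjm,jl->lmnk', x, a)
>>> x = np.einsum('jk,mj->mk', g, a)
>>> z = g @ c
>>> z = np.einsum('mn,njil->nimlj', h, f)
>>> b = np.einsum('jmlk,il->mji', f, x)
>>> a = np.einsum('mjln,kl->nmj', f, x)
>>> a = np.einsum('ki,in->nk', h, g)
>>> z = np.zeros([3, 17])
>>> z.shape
(3, 17)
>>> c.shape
(17, 7)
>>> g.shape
(3, 17)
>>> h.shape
(7, 3)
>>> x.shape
(7, 17)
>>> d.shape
(17,)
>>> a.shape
(17, 7)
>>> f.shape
(3, 17, 17, 31)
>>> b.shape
(17, 3, 7)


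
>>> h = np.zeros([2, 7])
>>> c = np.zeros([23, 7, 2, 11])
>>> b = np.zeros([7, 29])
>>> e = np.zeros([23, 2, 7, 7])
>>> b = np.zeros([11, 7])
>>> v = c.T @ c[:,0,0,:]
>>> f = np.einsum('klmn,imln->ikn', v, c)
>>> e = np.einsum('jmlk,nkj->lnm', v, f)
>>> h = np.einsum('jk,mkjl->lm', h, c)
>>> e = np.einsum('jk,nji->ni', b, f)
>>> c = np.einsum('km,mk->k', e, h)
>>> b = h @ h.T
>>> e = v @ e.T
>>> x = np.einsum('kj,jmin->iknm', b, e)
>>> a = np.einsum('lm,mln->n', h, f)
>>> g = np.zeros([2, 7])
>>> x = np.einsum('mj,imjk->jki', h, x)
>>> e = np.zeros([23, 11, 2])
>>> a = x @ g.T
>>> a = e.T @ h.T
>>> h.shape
(11, 23)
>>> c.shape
(23,)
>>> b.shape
(11, 11)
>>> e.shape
(23, 11, 2)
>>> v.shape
(11, 2, 7, 11)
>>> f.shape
(23, 11, 11)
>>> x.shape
(23, 2, 7)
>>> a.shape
(2, 11, 11)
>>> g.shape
(2, 7)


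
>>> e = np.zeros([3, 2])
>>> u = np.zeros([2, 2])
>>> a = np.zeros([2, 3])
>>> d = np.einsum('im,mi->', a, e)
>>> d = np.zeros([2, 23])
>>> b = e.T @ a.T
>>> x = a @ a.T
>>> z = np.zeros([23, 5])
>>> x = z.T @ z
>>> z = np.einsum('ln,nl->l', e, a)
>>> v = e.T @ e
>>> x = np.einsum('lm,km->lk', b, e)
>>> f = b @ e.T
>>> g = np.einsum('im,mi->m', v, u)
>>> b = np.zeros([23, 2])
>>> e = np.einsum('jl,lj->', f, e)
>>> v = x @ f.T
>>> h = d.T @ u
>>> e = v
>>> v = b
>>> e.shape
(2, 2)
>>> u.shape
(2, 2)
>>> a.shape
(2, 3)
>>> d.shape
(2, 23)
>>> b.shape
(23, 2)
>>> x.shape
(2, 3)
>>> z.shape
(3,)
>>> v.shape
(23, 2)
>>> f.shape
(2, 3)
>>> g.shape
(2,)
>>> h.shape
(23, 2)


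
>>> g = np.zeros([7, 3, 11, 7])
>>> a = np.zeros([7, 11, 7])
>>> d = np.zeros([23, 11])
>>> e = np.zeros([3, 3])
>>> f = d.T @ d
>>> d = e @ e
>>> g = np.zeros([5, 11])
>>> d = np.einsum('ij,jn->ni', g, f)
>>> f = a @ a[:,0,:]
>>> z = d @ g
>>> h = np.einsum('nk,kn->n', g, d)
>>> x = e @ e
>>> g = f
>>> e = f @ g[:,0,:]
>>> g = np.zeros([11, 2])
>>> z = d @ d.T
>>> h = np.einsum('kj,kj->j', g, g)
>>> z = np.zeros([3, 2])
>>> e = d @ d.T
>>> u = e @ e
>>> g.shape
(11, 2)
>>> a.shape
(7, 11, 7)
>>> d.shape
(11, 5)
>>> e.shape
(11, 11)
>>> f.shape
(7, 11, 7)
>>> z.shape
(3, 2)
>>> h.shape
(2,)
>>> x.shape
(3, 3)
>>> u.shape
(11, 11)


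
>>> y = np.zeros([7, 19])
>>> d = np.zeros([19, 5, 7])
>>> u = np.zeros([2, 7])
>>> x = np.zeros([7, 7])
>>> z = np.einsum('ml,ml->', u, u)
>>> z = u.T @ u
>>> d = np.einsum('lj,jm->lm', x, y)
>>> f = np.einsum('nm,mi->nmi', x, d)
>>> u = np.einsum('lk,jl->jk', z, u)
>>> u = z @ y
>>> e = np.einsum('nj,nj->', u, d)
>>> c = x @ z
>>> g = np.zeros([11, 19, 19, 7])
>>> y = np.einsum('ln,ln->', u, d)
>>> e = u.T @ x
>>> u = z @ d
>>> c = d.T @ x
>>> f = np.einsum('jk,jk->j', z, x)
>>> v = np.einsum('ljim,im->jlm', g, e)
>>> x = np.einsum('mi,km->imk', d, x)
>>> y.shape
()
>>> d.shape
(7, 19)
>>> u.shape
(7, 19)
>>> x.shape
(19, 7, 7)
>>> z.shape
(7, 7)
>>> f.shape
(7,)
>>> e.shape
(19, 7)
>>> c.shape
(19, 7)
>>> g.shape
(11, 19, 19, 7)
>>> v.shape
(19, 11, 7)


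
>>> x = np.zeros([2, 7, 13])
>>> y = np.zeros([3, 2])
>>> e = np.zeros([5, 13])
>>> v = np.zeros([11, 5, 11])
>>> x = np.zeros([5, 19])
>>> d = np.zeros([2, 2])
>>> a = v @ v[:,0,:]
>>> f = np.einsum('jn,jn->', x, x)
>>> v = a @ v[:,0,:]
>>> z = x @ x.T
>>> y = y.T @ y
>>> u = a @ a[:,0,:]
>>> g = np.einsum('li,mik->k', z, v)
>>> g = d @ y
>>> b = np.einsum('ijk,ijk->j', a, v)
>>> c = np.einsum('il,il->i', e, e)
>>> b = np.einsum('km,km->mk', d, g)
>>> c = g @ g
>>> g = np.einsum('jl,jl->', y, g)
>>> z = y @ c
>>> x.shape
(5, 19)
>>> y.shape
(2, 2)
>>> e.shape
(5, 13)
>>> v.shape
(11, 5, 11)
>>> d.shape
(2, 2)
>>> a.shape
(11, 5, 11)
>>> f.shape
()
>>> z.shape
(2, 2)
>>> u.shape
(11, 5, 11)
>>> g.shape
()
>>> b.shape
(2, 2)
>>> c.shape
(2, 2)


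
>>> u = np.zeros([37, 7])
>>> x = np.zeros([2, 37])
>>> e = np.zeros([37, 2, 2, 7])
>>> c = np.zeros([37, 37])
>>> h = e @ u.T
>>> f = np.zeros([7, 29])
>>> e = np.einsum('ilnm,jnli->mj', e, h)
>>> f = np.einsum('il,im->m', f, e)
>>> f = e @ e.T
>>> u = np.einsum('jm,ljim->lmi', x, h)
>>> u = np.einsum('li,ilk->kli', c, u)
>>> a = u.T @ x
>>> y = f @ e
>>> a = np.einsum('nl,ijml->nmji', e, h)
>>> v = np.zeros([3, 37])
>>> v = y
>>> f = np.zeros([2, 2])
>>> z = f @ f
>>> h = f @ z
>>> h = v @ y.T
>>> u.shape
(2, 37, 37)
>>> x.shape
(2, 37)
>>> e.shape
(7, 37)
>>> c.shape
(37, 37)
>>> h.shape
(7, 7)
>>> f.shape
(2, 2)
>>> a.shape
(7, 2, 2, 37)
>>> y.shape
(7, 37)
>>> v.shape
(7, 37)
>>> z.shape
(2, 2)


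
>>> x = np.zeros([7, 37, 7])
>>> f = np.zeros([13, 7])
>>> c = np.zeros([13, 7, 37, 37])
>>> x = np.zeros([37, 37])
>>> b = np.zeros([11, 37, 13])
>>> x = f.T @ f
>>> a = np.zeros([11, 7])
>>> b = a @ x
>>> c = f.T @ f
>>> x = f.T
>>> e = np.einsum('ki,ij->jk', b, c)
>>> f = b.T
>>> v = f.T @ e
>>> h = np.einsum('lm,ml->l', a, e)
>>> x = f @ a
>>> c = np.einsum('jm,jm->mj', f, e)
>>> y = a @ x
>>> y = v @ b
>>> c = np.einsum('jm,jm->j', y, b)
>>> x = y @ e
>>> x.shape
(11, 11)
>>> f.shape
(7, 11)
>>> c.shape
(11,)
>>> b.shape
(11, 7)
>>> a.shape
(11, 7)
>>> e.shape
(7, 11)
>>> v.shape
(11, 11)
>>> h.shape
(11,)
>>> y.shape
(11, 7)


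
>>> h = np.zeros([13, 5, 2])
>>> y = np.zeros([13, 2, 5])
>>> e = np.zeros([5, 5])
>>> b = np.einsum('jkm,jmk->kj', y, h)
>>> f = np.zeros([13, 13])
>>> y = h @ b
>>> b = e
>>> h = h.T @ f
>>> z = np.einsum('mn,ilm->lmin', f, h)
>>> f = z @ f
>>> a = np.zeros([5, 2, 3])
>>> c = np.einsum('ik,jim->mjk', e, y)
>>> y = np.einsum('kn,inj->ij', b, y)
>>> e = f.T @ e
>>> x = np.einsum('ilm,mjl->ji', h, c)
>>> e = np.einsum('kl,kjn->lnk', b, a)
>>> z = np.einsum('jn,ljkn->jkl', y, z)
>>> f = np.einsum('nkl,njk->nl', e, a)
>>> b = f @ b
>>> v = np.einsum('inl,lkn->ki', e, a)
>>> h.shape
(2, 5, 13)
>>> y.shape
(13, 13)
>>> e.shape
(5, 3, 5)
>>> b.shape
(5, 5)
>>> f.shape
(5, 5)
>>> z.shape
(13, 2, 5)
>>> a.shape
(5, 2, 3)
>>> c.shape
(13, 13, 5)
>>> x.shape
(13, 2)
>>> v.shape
(2, 5)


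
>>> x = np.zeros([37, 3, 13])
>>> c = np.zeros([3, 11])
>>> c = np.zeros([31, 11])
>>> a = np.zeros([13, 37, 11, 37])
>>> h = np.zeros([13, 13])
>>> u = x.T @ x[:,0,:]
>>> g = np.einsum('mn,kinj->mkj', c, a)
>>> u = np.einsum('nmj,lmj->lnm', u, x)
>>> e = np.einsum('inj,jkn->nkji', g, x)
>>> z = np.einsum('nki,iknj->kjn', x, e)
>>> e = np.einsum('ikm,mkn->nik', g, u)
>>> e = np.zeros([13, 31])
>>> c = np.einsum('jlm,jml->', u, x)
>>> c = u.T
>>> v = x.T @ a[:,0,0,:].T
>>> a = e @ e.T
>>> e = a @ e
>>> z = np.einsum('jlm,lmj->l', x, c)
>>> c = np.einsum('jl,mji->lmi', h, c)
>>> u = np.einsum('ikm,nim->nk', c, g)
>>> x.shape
(37, 3, 13)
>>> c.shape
(13, 3, 37)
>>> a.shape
(13, 13)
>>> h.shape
(13, 13)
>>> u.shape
(31, 3)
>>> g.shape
(31, 13, 37)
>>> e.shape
(13, 31)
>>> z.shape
(3,)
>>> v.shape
(13, 3, 13)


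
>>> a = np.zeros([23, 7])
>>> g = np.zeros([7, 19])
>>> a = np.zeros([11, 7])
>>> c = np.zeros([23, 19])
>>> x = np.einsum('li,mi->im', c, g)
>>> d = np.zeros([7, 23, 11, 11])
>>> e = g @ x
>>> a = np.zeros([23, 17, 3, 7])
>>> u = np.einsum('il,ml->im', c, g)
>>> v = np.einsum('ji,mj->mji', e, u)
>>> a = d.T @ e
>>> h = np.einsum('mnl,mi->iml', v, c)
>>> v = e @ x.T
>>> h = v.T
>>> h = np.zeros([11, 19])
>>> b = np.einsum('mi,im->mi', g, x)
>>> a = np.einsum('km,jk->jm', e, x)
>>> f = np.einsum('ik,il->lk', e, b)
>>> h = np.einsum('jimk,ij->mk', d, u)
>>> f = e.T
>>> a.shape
(19, 7)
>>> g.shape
(7, 19)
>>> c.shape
(23, 19)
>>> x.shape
(19, 7)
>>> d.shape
(7, 23, 11, 11)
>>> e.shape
(7, 7)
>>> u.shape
(23, 7)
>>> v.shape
(7, 19)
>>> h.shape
(11, 11)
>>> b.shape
(7, 19)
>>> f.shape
(7, 7)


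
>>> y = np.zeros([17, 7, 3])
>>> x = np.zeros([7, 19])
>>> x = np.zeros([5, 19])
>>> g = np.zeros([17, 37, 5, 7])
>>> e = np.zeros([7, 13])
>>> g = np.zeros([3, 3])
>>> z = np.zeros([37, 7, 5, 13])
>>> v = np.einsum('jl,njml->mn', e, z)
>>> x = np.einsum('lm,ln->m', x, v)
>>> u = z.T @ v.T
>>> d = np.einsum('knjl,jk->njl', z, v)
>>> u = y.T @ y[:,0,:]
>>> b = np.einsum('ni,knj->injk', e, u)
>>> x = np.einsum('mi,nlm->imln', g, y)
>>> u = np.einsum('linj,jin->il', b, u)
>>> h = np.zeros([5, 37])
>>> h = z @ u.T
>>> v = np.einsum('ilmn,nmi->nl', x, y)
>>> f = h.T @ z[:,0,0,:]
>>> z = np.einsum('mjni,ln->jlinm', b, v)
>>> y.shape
(17, 7, 3)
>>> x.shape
(3, 3, 7, 17)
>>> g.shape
(3, 3)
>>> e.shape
(7, 13)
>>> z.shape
(7, 17, 3, 3, 13)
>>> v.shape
(17, 3)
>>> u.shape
(7, 13)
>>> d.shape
(7, 5, 13)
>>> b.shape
(13, 7, 3, 3)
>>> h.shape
(37, 7, 5, 7)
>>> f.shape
(7, 5, 7, 13)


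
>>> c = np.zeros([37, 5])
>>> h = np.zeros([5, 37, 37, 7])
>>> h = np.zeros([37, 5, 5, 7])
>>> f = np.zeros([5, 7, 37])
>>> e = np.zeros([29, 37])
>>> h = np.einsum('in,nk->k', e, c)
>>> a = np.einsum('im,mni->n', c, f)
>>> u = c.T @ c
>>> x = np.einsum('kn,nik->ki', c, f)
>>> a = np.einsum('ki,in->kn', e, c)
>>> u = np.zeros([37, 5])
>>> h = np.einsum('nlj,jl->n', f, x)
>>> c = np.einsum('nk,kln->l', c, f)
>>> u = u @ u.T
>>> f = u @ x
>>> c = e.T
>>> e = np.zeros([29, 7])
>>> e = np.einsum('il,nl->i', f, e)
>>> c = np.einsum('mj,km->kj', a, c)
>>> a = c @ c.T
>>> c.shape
(37, 5)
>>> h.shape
(5,)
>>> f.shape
(37, 7)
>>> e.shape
(37,)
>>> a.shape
(37, 37)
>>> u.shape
(37, 37)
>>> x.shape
(37, 7)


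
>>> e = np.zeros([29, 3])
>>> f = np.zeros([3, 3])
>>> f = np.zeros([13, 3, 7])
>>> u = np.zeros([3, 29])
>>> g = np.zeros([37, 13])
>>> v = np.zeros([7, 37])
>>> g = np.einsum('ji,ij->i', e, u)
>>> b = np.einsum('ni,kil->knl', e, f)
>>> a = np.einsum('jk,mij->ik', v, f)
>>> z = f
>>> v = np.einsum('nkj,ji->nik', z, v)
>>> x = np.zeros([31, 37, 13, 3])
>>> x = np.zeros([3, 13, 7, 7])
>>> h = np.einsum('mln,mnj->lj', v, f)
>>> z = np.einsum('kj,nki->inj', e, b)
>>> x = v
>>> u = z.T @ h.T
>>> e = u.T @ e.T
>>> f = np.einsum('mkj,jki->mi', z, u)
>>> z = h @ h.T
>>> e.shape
(37, 13, 29)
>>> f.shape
(7, 37)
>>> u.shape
(3, 13, 37)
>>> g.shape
(3,)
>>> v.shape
(13, 37, 3)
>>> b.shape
(13, 29, 7)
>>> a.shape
(3, 37)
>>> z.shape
(37, 37)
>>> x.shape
(13, 37, 3)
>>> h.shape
(37, 7)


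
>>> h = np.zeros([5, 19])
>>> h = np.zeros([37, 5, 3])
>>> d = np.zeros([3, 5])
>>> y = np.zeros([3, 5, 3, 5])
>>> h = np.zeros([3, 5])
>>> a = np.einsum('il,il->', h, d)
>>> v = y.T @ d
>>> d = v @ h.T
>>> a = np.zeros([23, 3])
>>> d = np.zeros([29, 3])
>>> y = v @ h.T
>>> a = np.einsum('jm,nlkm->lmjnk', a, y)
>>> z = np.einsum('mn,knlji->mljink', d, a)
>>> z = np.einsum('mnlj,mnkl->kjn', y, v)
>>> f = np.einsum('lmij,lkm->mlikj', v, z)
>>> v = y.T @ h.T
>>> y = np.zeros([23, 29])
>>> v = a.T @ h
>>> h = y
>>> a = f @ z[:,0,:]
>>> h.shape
(23, 29)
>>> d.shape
(29, 3)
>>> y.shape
(23, 29)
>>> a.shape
(3, 5, 5, 3, 3)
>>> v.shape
(5, 5, 23, 3, 5)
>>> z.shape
(5, 3, 3)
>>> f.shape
(3, 5, 5, 3, 5)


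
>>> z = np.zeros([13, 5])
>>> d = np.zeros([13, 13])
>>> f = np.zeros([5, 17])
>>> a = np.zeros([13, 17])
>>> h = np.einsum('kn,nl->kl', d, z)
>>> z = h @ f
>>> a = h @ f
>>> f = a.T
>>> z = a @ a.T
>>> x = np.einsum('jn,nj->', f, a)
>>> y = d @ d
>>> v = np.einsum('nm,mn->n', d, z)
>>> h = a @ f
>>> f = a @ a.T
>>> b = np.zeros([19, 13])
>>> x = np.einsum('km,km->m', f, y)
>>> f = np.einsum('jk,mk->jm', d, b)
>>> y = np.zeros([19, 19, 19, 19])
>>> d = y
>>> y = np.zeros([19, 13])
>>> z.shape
(13, 13)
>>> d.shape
(19, 19, 19, 19)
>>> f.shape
(13, 19)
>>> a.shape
(13, 17)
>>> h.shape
(13, 13)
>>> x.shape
(13,)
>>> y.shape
(19, 13)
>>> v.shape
(13,)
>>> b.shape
(19, 13)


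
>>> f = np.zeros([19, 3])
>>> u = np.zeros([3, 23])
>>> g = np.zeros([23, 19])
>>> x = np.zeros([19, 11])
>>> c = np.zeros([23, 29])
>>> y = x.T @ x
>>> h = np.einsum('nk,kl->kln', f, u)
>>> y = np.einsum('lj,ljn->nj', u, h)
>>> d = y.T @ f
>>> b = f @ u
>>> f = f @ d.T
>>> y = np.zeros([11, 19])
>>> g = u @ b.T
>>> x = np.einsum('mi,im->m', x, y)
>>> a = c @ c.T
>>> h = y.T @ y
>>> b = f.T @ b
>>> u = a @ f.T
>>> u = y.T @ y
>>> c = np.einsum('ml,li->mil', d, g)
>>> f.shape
(19, 23)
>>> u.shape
(19, 19)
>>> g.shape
(3, 19)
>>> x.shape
(19,)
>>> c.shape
(23, 19, 3)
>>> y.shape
(11, 19)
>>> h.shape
(19, 19)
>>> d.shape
(23, 3)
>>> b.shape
(23, 23)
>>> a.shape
(23, 23)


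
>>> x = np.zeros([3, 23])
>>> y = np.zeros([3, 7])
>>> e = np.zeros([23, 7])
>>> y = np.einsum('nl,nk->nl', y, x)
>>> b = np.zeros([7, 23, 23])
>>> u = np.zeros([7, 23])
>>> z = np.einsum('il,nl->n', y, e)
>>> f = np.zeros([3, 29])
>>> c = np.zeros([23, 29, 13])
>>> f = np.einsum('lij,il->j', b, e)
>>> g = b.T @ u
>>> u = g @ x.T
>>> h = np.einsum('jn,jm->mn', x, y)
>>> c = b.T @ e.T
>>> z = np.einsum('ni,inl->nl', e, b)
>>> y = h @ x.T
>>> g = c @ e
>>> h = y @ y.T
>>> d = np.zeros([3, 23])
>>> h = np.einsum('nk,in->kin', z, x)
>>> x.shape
(3, 23)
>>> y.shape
(7, 3)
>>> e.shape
(23, 7)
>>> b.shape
(7, 23, 23)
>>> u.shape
(23, 23, 3)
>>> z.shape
(23, 23)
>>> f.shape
(23,)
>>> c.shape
(23, 23, 23)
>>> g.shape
(23, 23, 7)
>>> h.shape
(23, 3, 23)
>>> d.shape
(3, 23)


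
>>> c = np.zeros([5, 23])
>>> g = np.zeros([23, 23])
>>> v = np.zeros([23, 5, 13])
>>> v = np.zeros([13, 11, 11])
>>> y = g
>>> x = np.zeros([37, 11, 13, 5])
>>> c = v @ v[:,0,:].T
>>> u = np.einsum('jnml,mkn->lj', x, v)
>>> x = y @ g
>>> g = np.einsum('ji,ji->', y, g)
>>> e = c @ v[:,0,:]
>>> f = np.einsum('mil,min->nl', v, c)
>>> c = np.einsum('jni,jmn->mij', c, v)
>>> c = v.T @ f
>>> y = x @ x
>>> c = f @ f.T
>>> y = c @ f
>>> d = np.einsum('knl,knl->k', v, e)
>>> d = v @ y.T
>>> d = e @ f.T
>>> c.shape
(13, 13)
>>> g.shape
()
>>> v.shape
(13, 11, 11)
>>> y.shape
(13, 11)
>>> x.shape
(23, 23)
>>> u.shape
(5, 37)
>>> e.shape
(13, 11, 11)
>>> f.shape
(13, 11)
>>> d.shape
(13, 11, 13)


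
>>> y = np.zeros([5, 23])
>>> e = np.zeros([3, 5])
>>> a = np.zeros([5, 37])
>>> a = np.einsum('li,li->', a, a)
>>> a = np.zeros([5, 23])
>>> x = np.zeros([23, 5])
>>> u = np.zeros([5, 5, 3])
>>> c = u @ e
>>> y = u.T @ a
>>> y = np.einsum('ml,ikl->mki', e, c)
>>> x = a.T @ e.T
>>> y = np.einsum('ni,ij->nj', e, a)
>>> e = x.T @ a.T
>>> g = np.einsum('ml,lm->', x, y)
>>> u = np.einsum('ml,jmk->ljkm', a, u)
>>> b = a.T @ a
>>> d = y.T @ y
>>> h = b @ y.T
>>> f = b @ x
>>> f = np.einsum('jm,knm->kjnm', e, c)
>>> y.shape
(3, 23)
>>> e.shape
(3, 5)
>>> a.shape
(5, 23)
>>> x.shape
(23, 3)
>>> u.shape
(23, 5, 3, 5)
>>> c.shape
(5, 5, 5)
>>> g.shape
()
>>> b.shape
(23, 23)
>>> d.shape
(23, 23)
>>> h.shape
(23, 3)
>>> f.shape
(5, 3, 5, 5)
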